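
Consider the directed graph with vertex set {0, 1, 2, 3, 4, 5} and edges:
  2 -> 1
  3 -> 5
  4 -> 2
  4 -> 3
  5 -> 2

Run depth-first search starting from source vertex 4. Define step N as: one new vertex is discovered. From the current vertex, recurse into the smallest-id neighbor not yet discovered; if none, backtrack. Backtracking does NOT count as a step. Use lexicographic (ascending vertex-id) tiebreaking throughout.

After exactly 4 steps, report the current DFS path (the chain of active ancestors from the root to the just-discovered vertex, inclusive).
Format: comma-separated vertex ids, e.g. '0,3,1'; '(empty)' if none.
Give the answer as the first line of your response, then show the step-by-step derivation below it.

4,3

step 1: discover 4; path=4; order=4
step 2: discover 2; path=4>2; order=4,2
step 3: discover 1; path=4>2>1; order=4,2,1
step 4: discover 3; path=4>3; order=4,2,1,3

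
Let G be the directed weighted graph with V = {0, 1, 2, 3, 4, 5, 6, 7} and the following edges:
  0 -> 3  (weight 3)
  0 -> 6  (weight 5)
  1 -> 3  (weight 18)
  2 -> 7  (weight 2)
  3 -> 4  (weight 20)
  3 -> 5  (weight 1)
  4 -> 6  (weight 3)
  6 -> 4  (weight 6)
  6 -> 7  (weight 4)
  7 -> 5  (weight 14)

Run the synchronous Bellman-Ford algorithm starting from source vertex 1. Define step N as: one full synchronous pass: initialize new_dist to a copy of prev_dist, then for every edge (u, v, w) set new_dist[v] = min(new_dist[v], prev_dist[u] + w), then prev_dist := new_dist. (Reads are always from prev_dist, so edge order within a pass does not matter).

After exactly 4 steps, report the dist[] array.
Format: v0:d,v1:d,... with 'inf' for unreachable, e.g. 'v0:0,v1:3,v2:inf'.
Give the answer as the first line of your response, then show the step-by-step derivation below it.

v0:inf,v1:0,v2:inf,v3:18,v4:38,v5:19,v6:41,v7:45

step 1: dist = v0:inf,v1:0,v2:inf,v3:18,v4:inf,v5:inf,v6:inf,v7:inf
step 2: dist = v0:inf,v1:0,v2:inf,v3:18,v4:38,v5:19,v6:inf,v7:inf
step 3: dist = v0:inf,v1:0,v2:inf,v3:18,v4:38,v5:19,v6:41,v7:inf
step 4: dist = v0:inf,v1:0,v2:inf,v3:18,v4:38,v5:19,v6:41,v7:45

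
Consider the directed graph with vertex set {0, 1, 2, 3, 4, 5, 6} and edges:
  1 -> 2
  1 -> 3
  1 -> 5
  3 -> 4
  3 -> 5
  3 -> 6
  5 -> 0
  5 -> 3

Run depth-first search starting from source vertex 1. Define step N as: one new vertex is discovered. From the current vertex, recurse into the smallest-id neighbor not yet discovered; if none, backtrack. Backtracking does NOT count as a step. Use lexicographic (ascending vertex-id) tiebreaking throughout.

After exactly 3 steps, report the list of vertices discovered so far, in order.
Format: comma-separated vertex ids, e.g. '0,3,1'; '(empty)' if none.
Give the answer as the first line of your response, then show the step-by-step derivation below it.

1,2,3

step 1: discover 1; path=1; order=1
step 2: discover 2; path=1>2; order=1,2
step 3: discover 3; path=1>3; order=1,2,3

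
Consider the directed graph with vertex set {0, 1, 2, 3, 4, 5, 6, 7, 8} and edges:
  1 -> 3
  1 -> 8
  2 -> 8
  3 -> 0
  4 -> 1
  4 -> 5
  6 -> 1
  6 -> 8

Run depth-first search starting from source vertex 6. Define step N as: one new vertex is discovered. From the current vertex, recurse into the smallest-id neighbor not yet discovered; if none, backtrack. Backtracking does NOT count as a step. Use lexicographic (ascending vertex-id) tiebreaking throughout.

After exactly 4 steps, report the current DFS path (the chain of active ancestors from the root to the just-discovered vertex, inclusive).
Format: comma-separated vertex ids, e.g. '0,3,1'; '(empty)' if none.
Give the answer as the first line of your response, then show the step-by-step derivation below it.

6,1,3,0

step 1: discover 6; path=6; order=6
step 2: discover 1; path=6>1; order=6,1
step 3: discover 3; path=6>1>3; order=6,1,3
step 4: discover 0; path=6>1>3>0; order=6,1,3,0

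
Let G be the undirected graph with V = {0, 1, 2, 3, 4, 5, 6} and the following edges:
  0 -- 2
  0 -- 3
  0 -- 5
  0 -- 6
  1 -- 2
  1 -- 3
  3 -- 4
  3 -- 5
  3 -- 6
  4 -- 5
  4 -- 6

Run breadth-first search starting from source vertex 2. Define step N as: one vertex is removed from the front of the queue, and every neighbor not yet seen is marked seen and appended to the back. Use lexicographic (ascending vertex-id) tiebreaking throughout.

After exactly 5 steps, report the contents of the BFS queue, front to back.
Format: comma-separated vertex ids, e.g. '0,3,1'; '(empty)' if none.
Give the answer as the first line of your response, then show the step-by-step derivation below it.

6,4

step 1: dequeue 2; queue=[0,1]; order=2
step 2: dequeue 0; queue=[1,3,5,6]; order=2,0
step 3: dequeue 1; queue=[3,5,6]; order=2,0,1
step 4: dequeue 3; queue=[5,6,4]; order=2,0,1,3
step 5: dequeue 5; queue=[6,4]; order=2,0,1,3,5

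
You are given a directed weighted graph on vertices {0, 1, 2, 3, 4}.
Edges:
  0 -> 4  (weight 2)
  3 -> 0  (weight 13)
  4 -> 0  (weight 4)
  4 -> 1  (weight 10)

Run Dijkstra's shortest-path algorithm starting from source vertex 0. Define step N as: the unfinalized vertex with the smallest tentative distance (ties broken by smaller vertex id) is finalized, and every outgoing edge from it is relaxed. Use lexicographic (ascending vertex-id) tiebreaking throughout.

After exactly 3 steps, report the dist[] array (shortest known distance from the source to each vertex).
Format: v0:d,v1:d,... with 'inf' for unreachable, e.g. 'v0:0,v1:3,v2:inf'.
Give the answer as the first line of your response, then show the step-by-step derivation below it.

v0:0,v1:12,v2:inf,v3:inf,v4:2

step 1: dist = v0:0,v1:inf,v2:inf,v3:inf,v4:2
step 2: dist = v0:0,v1:12,v2:inf,v3:inf,v4:2
step 3: dist = v0:0,v1:12,v2:inf,v3:inf,v4:2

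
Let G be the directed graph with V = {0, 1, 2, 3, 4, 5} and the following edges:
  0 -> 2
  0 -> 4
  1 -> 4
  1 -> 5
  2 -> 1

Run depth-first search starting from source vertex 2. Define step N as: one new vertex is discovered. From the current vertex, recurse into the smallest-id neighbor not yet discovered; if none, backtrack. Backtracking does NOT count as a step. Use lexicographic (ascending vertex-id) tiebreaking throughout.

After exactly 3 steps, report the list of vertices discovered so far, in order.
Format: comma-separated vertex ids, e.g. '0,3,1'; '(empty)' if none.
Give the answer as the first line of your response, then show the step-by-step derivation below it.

2,1,4

step 1: discover 2; path=2; order=2
step 2: discover 1; path=2>1; order=2,1
step 3: discover 4; path=2>1>4; order=2,1,4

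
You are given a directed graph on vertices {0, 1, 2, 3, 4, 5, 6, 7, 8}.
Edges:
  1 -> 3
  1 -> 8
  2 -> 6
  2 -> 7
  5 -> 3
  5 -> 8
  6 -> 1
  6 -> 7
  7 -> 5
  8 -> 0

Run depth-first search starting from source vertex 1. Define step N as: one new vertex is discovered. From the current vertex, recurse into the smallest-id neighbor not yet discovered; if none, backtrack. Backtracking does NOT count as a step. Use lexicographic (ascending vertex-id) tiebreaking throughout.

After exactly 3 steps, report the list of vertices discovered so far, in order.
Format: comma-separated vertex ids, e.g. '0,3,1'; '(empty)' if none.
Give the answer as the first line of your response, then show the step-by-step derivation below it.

1,3,8

step 1: discover 1; path=1; order=1
step 2: discover 3; path=1>3; order=1,3
step 3: discover 8; path=1>8; order=1,3,8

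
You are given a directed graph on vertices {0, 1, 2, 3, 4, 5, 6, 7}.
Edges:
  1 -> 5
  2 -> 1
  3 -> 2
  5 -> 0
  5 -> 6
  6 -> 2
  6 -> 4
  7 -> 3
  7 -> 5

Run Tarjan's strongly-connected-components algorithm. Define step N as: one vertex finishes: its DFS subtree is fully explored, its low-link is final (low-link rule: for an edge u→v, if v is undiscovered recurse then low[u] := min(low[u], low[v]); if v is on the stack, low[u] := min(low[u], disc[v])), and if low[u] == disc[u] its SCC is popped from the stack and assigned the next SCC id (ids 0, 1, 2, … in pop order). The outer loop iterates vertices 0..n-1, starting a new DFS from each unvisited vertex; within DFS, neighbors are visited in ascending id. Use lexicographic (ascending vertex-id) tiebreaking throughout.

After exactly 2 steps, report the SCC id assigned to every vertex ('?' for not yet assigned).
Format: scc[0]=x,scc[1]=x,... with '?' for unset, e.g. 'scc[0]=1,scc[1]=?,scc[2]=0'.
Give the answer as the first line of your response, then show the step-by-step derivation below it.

scc[0]=0,scc[1]=?,scc[2]=?,scc[3]=?,scc[4]=?,scc[5]=?,scc[6]=?,scc[7]=?

step 1: low=(low[0]=0,low[1]=?,low[2]=?,low[3]=?,low[4]=?,low[5]=?,low[6]=?,low[7]=?); scc=(scc[0]=0,scc[1]=?,scc[2]=?,scc[3]=?,scc[4]=?,scc[5]=?,scc[6]=?,scc[7]=?)
step 2: low=(low[0]=0,low[1]=1,low[2]=1,low[3]=?,low[4]=?,low[5]=2,low[6]=3,low[7]=?); scc=(scc[0]=0,scc[1]=?,scc[2]=?,scc[3]=?,scc[4]=?,scc[5]=?,scc[6]=?,scc[7]=?)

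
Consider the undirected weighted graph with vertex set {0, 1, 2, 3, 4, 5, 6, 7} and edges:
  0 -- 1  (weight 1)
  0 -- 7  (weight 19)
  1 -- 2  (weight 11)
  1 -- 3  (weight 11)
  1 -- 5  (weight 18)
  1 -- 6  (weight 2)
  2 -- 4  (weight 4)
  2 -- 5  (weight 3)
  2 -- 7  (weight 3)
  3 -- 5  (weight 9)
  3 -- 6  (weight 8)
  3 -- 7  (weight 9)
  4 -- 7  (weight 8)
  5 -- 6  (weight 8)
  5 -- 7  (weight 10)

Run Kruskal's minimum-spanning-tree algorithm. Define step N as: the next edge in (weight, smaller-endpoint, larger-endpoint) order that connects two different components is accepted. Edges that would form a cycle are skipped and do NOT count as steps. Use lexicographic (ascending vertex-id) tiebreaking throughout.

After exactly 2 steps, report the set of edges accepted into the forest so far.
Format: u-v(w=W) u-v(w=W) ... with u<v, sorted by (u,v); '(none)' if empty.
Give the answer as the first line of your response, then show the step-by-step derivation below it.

0-1(w=1) 1-6(w=2)

step 1: add edge 0-1 (w=1); MST = {0-1(w=1)}
step 2: add edge 1-6 (w=2); MST = {0-1(w=1) 1-6(w=2)}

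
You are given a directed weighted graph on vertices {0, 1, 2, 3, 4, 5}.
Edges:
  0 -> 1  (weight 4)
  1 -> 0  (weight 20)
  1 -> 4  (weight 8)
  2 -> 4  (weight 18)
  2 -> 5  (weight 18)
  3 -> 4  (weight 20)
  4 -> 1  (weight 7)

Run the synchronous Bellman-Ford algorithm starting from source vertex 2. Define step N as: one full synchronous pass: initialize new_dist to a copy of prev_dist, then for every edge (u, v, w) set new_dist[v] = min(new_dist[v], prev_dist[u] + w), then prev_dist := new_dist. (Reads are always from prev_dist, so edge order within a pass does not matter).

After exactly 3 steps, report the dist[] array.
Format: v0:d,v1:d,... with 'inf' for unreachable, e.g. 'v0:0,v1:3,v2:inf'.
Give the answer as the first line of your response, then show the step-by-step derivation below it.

v0:45,v1:25,v2:0,v3:inf,v4:18,v5:18

step 1: dist = v0:inf,v1:inf,v2:0,v3:inf,v4:18,v5:18
step 2: dist = v0:inf,v1:25,v2:0,v3:inf,v4:18,v5:18
step 3: dist = v0:45,v1:25,v2:0,v3:inf,v4:18,v5:18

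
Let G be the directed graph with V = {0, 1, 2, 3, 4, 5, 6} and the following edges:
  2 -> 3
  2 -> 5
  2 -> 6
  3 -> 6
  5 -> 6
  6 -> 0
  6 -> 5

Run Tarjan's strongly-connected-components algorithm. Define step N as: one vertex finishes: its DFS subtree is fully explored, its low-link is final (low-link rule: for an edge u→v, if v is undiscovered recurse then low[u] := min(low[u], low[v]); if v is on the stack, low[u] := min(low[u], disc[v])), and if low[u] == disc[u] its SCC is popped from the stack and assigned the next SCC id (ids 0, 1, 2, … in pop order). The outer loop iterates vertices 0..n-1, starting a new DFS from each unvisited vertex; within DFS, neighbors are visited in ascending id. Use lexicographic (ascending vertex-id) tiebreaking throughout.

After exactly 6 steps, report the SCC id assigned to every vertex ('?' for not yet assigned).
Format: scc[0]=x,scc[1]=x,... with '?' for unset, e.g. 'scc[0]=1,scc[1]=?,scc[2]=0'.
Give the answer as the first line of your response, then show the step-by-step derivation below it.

scc[0]=0,scc[1]=1,scc[2]=4,scc[3]=3,scc[4]=?,scc[5]=2,scc[6]=2

step 1: low=(low[0]=0,low[1]=?,low[2]=?,low[3]=?,low[4]=?,low[5]=?,low[6]=?); scc=(scc[0]=0,scc[1]=?,scc[2]=?,scc[3]=?,scc[4]=?,scc[5]=?,scc[6]=?)
step 2: low=(low[0]=0,low[1]=1,low[2]=?,low[3]=?,low[4]=?,low[5]=?,low[6]=?); scc=(scc[0]=0,scc[1]=1,scc[2]=?,scc[3]=?,scc[4]=?,scc[5]=?,scc[6]=?)
step 3: low=(low[0]=0,low[1]=1,low[2]=2,low[3]=3,low[4]=?,low[5]=4,low[6]=4); scc=(scc[0]=0,scc[1]=1,scc[2]=?,scc[3]=?,scc[4]=?,scc[5]=?,scc[6]=?)
step 4: low=(low[0]=0,low[1]=1,low[2]=2,low[3]=3,low[4]=?,low[5]=4,low[6]=4); scc=(scc[0]=0,scc[1]=1,scc[2]=?,scc[3]=?,scc[4]=?,scc[5]=2,scc[6]=2)
step 5: low=(low[0]=0,low[1]=1,low[2]=2,low[3]=3,low[4]=?,low[5]=4,low[6]=4); scc=(scc[0]=0,scc[1]=1,scc[2]=?,scc[3]=3,scc[4]=?,scc[5]=2,scc[6]=2)
step 6: low=(low[0]=0,low[1]=1,low[2]=2,low[3]=3,low[4]=?,low[5]=4,low[6]=4); scc=(scc[0]=0,scc[1]=1,scc[2]=4,scc[3]=3,scc[4]=?,scc[5]=2,scc[6]=2)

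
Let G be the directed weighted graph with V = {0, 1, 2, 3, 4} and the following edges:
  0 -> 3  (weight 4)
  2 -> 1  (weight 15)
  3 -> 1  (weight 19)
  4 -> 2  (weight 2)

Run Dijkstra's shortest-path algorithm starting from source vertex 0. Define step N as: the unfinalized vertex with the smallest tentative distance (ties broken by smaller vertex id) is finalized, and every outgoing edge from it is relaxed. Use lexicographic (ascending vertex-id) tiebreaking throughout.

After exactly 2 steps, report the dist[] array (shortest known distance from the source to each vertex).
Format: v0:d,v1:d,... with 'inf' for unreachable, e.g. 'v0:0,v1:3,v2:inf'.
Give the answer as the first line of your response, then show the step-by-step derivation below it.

v0:0,v1:23,v2:inf,v3:4,v4:inf

step 1: dist = v0:0,v1:inf,v2:inf,v3:4,v4:inf
step 2: dist = v0:0,v1:23,v2:inf,v3:4,v4:inf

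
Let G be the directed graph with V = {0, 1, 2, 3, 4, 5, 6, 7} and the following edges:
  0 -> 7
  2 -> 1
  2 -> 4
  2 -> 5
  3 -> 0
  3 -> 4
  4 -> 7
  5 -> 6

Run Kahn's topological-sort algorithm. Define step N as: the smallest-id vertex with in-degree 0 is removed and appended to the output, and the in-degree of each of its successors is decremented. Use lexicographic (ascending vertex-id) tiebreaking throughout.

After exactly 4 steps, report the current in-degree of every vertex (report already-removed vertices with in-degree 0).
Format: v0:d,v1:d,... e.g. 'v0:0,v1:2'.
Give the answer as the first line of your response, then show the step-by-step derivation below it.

v0:0,v1:0,v2:0,v3:0,v4:0,v5:0,v6:1,v7:1

step 1: output 2; order=[2]; indeg=(1,0,0,0,1,0,1,2)
step 2: output 1; order=[2,1]; indeg=(1,0,0,0,1,0,1,2)
step 3: output 3; order=[2,1,3]; indeg=(0,0,0,0,0,0,1,2)
step 4: output 0; order=[2,1,3,0]; indeg=(0,0,0,0,0,0,1,1)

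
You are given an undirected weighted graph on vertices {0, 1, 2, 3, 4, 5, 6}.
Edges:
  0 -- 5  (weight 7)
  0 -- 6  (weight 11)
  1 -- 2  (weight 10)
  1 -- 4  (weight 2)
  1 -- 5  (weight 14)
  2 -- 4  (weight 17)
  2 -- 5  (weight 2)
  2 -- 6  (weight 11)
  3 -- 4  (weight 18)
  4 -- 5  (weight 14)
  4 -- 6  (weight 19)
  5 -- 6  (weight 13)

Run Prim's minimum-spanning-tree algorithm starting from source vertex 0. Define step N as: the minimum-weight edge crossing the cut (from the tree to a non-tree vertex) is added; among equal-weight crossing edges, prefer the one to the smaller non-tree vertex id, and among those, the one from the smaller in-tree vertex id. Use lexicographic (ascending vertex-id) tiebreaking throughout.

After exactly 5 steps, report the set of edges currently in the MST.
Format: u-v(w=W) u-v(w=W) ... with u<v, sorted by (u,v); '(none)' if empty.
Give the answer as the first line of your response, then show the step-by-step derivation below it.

0-5(w=7) 0-6(w=11) 1-2(w=10) 1-4(w=2) 2-5(w=2)

step 1: add edge 0-5 (w=7); MST = {0-5(w=7)}
step 2: add edge 2-5 (w=2); MST = {0-5(w=7) 2-5(w=2)}
step 3: add edge 1-2 (w=10); MST = {0-5(w=7) 1-2(w=10) 2-5(w=2)}
step 4: add edge 1-4 (w=2); MST = {0-5(w=7) 1-2(w=10) 1-4(w=2) 2-5(w=2)}
step 5: add edge 0-6 (w=11); MST = {0-5(w=7) 0-6(w=11) 1-2(w=10) 1-4(w=2) 2-5(w=2)}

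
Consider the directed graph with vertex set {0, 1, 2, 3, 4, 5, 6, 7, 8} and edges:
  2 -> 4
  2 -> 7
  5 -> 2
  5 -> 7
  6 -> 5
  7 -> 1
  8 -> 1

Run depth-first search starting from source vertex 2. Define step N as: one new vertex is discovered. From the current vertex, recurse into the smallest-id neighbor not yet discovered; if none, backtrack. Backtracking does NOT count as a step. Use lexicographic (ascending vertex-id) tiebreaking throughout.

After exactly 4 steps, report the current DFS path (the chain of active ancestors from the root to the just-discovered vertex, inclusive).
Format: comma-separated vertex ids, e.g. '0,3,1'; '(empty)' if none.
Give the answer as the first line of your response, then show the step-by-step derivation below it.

2,7,1

step 1: discover 2; path=2; order=2
step 2: discover 4; path=2>4; order=2,4
step 3: discover 7; path=2>7; order=2,4,7
step 4: discover 1; path=2>7>1; order=2,4,7,1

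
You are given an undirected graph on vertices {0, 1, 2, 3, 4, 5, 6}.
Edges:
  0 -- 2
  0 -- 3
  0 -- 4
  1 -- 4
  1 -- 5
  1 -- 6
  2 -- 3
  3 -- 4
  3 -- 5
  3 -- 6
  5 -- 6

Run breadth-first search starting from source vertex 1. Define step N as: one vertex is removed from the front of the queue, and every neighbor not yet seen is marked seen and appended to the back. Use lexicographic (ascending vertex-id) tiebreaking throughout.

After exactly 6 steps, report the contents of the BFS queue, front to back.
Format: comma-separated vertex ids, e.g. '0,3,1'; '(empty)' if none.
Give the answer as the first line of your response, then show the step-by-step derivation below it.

2

step 1: dequeue 1; queue=[4,5,6]; order=1
step 2: dequeue 4; queue=[5,6,0,3]; order=1,4
step 3: dequeue 5; queue=[6,0,3]; order=1,4,5
step 4: dequeue 6; queue=[0,3]; order=1,4,5,6
step 5: dequeue 0; queue=[3,2]; order=1,4,5,6,0
step 6: dequeue 3; queue=[2]; order=1,4,5,6,0,3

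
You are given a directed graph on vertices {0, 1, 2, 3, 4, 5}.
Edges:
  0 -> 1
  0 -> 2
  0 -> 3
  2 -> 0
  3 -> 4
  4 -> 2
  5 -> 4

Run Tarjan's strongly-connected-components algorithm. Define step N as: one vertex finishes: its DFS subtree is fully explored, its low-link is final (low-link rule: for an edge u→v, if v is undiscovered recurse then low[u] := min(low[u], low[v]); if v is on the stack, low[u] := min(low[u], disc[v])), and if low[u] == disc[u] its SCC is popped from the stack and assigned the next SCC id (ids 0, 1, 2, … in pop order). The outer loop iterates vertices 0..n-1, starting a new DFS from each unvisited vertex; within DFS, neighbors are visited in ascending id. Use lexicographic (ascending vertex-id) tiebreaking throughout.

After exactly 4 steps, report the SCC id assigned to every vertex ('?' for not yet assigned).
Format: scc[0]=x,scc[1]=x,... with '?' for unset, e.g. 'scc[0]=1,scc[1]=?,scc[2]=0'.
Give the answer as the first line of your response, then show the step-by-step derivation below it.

scc[0]=?,scc[1]=0,scc[2]=?,scc[3]=?,scc[4]=?,scc[5]=?

step 1: low=(low[0]=0,low[1]=1,low[2]=?,low[3]=?,low[4]=?,low[5]=?); scc=(scc[0]=?,scc[1]=0,scc[2]=?,scc[3]=?,scc[4]=?,scc[5]=?)
step 2: low=(low[0]=0,low[1]=1,low[2]=0,low[3]=?,low[4]=?,low[5]=?); scc=(scc[0]=?,scc[1]=0,scc[2]=?,scc[3]=?,scc[4]=?,scc[5]=?)
step 3: low=(low[0]=0,low[1]=1,low[2]=0,low[3]=3,low[4]=2,low[5]=?); scc=(scc[0]=?,scc[1]=0,scc[2]=?,scc[3]=?,scc[4]=?,scc[5]=?)
step 4: low=(low[0]=0,low[1]=1,low[2]=0,low[3]=2,low[4]=2,low[5]=?); scc=(scc[0]=?,scc[1]=0,scc[2]=?,scc[3]=?,scc[4]=?,scc[5]=?)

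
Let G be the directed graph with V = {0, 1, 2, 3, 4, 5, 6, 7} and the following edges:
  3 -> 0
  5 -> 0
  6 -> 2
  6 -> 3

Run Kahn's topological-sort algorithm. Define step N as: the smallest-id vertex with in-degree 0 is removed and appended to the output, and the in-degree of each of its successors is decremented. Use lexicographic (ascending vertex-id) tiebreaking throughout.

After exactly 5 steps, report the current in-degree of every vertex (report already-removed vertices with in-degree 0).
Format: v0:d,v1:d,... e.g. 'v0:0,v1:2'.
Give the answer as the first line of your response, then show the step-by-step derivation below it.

v0:1,v1:0,v2:0,v3:0,v4:0,v5:0,v6:0,v7:0

step 1: output 1; order=[1]; indeg=(2,0,1,1,0,0,0,0)
step 2: output 4; order=[1,4]; indeg=(2,0,1,1,0,0,0,0)
step 3: output 5; order=[1,4,5]; indeg=(1,0,1,1,0,0,0,0)
step 4: output 6; order=[1,4,5,6]; indeg=(1,0,0,0,0,0,0,0)
step 5: output 2; order=[1,4,5,6,2]; indeg=(1,0,0,0,0,0,0,0)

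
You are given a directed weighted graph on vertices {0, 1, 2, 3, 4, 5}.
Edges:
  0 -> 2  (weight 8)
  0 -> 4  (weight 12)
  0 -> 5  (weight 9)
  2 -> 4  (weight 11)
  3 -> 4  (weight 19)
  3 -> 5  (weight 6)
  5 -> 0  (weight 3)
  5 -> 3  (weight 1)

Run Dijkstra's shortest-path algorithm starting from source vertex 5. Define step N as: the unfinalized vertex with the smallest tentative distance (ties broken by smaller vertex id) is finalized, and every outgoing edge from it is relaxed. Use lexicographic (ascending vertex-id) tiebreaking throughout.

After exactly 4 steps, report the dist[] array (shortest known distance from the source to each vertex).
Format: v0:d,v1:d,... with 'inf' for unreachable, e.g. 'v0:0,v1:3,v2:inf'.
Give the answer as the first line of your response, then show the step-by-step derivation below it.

v0:3,v1:inf,v2:11,v3:1,v4:15,v5:0

step 1: dist = v0:3,v1:inf,v2:inf,v3:1,v4:inf,v5:0
step 2: dist = v0:3,v1:inf,v2:inf,v3:1,v4:20,v5:0
step 3: dist = v0:3,v1:inf,v2:11,v3:1,v4:15,v5:0
step 4: dist = v0:3,v1:inf,v2:11,v3:1,v4:15,v5:0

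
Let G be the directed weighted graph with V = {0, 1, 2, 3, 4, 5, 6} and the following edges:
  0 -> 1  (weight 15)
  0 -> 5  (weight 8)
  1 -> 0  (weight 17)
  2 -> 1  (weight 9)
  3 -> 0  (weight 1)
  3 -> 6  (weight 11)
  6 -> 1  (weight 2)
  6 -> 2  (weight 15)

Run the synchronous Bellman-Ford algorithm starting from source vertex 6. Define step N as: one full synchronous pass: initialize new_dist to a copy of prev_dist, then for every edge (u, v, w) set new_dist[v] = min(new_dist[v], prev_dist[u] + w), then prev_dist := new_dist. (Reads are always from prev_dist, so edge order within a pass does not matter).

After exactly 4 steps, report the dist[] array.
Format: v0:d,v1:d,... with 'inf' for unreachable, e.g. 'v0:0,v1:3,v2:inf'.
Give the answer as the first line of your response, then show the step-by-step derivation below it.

v0:19,v1:2,v2:15,v3:inf,v4:inf,v5:27,v6:0

step 1: dist = v0:inf,v1:2,v2:15,v3:inf,v4:inf,v5:inf,v6:0
step 2: dist = v0:19,v1:2,v2:15,v3:inf,v4:inf,v5:inf,v6:0
step 3: dist = v0:19,v1:2,v2:15,v3:inf,v4:inf,v5:27,v6:0
step 4: dist = v0:19,v1:2,v2:15,v3:inf,v4:inf,v5:27,v6:0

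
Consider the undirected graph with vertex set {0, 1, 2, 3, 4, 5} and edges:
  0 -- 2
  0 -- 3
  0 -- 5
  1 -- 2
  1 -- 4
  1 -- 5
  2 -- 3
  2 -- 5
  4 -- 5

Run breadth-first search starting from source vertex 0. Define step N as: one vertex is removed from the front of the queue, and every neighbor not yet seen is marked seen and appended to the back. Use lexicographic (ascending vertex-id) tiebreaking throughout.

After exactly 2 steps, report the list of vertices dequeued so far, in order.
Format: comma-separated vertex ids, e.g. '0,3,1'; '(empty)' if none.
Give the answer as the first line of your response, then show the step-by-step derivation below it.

0,2

step 1: dequeue 0; queue=[2,3,5]; order=0
step 2: dequeue 2; queue=[3,5,1]; order=0,2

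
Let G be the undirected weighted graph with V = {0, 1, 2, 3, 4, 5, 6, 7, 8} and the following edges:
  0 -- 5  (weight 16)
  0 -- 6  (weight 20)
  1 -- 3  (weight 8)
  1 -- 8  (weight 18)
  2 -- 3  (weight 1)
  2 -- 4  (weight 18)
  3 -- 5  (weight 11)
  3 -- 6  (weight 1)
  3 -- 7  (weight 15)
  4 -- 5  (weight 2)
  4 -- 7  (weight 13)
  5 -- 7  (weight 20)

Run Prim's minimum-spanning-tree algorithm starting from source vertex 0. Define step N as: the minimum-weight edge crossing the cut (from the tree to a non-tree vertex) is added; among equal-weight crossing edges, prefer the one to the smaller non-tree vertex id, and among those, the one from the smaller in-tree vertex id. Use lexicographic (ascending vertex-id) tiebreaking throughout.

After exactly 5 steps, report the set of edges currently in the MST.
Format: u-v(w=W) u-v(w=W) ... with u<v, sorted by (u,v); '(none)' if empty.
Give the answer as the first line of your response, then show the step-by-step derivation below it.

0-5(w=16) 2-3(w=1) 3-5(w=11) 3-6(w=1) 4-5(w=2)

step 1: add edge 0-5 (w=16); MST = {0-5(w=16)}
step 2: add edge 4-5 (w=2); MST = {0-5(w=16) 4-5(w=2)}
step 3: add edge 3-5 (w=11); MST = {0-5(w=16) 3-5(w=11) 4-5(w=2)}
step 4: add edge 2-3 (w=1); MST = {0-5(w=16) 2-3(w=1) 3-5(w=11) 4-5(w=2)}
step 5: add edge 3-6 (w=1); MST = {0-5(w=16) 2-3(w=1) 3-5(w=11) 3-6(w=1) 4-5(w=2)}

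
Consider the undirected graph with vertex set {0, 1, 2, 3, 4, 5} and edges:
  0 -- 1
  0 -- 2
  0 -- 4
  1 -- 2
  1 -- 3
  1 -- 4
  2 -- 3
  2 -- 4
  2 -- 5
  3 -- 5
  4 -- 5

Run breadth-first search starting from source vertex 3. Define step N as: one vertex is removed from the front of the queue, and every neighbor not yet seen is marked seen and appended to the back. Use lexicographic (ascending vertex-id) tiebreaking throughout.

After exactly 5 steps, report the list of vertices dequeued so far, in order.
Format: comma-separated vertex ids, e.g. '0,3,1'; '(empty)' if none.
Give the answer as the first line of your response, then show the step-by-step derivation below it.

3,1,2,5,0

step 1: dequeue 3; queue=[1,2,5]; order=3
step 2: dequeue 1; queue=[2,5,0,4]; order=3,1
step 3: dequeue 2; queue=[5,0,4]; order=3,1,2
step 4: dequeue 5; queue=[0,4]; order=3,1,2,5
step 5: dequeue 0; queue=[4]; order=3,1,2,5,0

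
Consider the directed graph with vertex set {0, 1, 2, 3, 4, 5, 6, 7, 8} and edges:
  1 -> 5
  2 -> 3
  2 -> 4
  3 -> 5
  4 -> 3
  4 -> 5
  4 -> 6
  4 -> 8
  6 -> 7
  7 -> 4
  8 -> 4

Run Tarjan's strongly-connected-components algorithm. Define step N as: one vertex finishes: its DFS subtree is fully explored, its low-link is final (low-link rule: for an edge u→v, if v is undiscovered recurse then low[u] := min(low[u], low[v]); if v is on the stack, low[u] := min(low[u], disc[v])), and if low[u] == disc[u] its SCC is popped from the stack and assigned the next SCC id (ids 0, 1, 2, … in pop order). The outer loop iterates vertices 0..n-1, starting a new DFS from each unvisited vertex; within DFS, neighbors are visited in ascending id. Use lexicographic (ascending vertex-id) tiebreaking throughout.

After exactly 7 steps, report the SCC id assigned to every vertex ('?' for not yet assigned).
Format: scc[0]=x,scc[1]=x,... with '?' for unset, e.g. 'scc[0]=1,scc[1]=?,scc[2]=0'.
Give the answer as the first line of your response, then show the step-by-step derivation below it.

scc[0]=0,scc[1]=2,scc[2]=?,scc[3]=3,scc[4]=?,scc[5]=1,scc[6]=?,scc[7]=?,scc[8]=?

step 1: low=(low[0]=0,low[1]=?,low[2]=?,low[3]=?,low[4]=?,low[5]=?,low[6]=?,low[7]=?,low[8]=?); scc=(scc[0]=0,scc[1]=?,scc[2]=?,scc[3]=?,scc[4]=?,scc[5]=?,scc[6]=?,scc[7]=?,scc[8]=?)
step 2: low=(low[0]=0,low[1]=1,low[2]=?,low[3]=?,low[4]=?,low[5]=2,low[6]=?,low[7]=?,low[8]=?); scc=(scc[0]=0,scc[1]=?,scc[2]=?,scc[3]=?,scc[4]=?,scc[5]=1,scc[6]=?,scc[7]=?,scc[8]=?)
step 3: low=(low[0]=0,low[1]=1,low[2]=?,low[3]=?,low[4]=?,low[5]=2,low[6]=?,low[7]=?,low[8]=?); scc=(scc[0]=0,scc[1]=2,scc[2]=?,scc[3]=?,scc[4]=?,scc[5]=1,scc[6]=?,scc[7]=?,scc[8]=?)
step 4: low=(low[0]=0,low[1]=1,low[2]=3,low[3]=4,low[4]=?,low[5]=2,low[6]=?,low[7]=?,low[8]=?); scc=(scc[0]=0,scc[1]=2,scc[2]=?,scc[3]=3,scc[4]=?,scc[5]=1,scc[6]=?,scc[7]=?,scc[8]=?)
step 5: low=(low[0]=0,low[1]=1,low[2]=3,low[3]=4,low[4]=5,low[5]=2,low[6]=6,low[7]=5,low[8]=?); scc=(scc[0]=0,scc[1]=2,scc[2]=?,scc[3]=3,scc[4]=?,scc[5]=1,scc[6]=?,scc[7]=?,scc[8]=?)
step 6: low=(low[0]=0,low[1]=1,low[2]=3,low[3]=4,low[4]=5,low[5]=2,low[6]=5,low[7]=5,low[8]=?); scc=(scc[0]=0,scc[1]=2,scc[2]=?,scc[3]=3,scc[4]=?,scc[5]=1,scc[6]=?,scc[7]=?,scc[8]=?)
step 7: low=(low[0]=0,low[1]=1,low[2]=3,low[3]=4,low[4]=5,low[5]=2,low[6]=5,low[7]=5,low[8]=5); scc=(scc[0]=0,scc[1]=2,scc[2]=?,scc[3]=3,scc[4]=?,scc[5]=1,scc[6]=?,scc[7]=?,scc[8]=?)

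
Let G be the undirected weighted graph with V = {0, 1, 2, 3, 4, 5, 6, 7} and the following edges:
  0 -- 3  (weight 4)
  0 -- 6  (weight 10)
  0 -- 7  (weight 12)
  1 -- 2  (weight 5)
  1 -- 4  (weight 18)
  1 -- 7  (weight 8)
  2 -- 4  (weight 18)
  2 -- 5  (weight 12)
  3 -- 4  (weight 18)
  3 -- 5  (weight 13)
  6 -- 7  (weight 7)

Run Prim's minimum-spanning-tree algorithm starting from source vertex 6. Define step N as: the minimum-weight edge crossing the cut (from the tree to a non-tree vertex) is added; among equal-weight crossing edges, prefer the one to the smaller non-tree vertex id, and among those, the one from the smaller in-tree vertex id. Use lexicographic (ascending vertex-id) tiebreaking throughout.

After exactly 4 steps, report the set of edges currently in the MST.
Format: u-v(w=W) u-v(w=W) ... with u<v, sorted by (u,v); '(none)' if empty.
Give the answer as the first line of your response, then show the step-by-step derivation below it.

0-6(w=10) 1-2(w=5) 1-7(w=8) 6-7(w=7)

step 1: add edge 6-7 (w=7); MST = {6-7(w=7)}
step 2: add edge 1-7 (w=8); MST = {1-7(w=8) 6-7(w=7)}
step 3: add edge 1-2 (w=5); MST = {1-2(w=5) 1-7(w=8) 6-7(w=7)}
step 4: add edge 0-6 (w=10); MST = {0-6(w=10) 1-2(w=5) 1-7(w=8) 6-7(w=7)}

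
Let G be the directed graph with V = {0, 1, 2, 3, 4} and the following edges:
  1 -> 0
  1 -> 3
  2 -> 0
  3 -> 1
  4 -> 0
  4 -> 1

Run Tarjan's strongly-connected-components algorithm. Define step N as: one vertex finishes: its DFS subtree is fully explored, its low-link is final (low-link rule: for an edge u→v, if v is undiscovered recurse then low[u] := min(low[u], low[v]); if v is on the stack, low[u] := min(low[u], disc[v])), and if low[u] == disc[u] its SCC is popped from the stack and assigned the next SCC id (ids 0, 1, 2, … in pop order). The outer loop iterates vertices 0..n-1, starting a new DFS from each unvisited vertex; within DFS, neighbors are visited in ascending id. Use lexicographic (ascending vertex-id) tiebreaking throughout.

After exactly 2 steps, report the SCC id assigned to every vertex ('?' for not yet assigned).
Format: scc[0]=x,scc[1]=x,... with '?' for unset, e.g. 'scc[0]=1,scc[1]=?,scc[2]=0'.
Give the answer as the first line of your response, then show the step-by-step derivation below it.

scc[0]=0,scc[1]=?,scc[2]=?,scc[3]=?,scc[4]=?

step 1: low=(low[0]=0,low[1]=?,low[2]=?,low[3]=?,low[4]=?); scc=(scc[0]=0,scc[1]=?,scc[2]=?,scc[3]=?,scc[4]=?)
step 2: low=(low[0]=0,low[1]=1,low[2]=?,low[3]=1,low[4]=?); scc=(scc[0]=0,scc[1]=?,scc[2]=?,scc[3]=?,scc[4]=?)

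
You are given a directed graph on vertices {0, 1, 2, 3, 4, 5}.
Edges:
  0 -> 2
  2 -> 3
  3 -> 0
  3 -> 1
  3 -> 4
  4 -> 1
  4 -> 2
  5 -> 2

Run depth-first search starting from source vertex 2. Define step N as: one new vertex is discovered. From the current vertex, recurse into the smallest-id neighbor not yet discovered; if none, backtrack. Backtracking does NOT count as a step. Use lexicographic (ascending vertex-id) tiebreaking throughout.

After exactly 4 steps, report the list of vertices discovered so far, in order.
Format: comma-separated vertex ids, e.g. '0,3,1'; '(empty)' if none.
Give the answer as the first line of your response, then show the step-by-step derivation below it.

2,3,0,1

step 1: discover 2; path=2; order=2
step 2: discover 3; path=2>3; order=2,3
step 3: discover 0; path=2>3>0; order=2,3,0
step 4: discover 1; path=2>3>1; order=2,3,0,1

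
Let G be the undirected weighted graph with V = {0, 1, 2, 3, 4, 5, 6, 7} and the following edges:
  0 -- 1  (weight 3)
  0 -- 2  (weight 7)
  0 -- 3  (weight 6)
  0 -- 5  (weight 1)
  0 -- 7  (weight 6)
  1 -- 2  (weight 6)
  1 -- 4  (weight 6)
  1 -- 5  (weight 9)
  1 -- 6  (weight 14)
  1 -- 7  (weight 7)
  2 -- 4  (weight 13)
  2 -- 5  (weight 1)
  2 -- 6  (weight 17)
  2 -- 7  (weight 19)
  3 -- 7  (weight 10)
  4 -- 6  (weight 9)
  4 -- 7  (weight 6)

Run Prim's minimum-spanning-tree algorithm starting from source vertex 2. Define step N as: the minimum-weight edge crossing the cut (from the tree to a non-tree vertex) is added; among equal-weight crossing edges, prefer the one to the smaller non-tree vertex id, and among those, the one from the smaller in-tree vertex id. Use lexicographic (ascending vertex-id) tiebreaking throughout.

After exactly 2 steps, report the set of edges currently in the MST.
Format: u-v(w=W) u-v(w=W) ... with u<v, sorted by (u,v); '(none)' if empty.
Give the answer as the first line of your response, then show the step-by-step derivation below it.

0-5(w=1) 2-5(w=1)

step 1: add edge 2-5 (w=1); MST = {2-5(w=1)}
step 2: add edge 0-5 (w=1); MST = {0-5(w=1) 2-5(w=1)}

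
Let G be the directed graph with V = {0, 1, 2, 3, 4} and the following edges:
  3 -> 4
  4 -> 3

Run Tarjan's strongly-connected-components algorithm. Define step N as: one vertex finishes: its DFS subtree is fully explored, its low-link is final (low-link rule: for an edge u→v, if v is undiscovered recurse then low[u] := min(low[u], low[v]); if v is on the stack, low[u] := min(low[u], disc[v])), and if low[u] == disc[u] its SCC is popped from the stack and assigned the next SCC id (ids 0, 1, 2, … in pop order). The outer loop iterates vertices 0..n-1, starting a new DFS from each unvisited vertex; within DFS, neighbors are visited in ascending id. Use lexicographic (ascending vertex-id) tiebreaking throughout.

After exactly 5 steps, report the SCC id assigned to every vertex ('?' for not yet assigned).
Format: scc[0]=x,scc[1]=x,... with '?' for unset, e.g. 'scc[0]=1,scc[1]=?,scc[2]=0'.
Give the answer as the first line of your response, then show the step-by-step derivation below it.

scc[0]=0,scc[1]=1,scc[2]=2,scc[3]=3,scc[4]=3

step 1: low=(low[0]=0,low[1]=?,low[2]=?,low[3]=?,low[4]=?); scc=(scc[0]=0,scc[1]=?,scc[2]=?,scc[3]=?,scc[4]=?)
step 2: low=(low[0]=0,low[1]=1,low[2]=?,low[3]=?,low[4]=?); scc=(scc[0]=0,scc[1]=1,scc[2]=?,scc[3]=?,scc[4]=?)
step 3: low=(low[0]=0,low[1]=1,low[2]=2,low[3]=?,low[4]=?); scc=(scc[0]=0,scc[1]=1,scc[2]=2,scc[3]=?,scc[4]=?)
step 4: low=(low[0]=0,low[1]=1,low[2]=2,low[3]=3,low[4]=3); scc=(scc[0]=0,scc[1]=1,scc[2]=2,scc[3]=?,scc[4]=?)
step 5: low=(low[0]=0,low[1]=1,low[2]=2,low[3]=3,low[4]=3); scc=(scc[0]=0,scc[1]=1,scc[2]=2,scc[3]=3,scc[4]=3)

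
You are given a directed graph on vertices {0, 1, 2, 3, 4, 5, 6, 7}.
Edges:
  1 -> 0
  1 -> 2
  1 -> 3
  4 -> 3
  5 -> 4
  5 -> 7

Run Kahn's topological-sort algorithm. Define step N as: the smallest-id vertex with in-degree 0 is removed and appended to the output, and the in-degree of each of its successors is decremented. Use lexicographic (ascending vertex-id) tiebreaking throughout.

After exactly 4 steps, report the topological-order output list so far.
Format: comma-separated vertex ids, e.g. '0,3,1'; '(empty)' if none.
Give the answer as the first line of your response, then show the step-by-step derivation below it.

1,0,2,5

step 1: output 1; order=[1]; indeg=(0,0,0,1,1,0,0,1)
step 2: output 0; order=[1,0]; indeg=(0,0,0,1,1,0,0,1)
step 3: output 2; order=[1,0,2]; indeg=(0,0,0,1,1,0,0,1)
step 4: output 5; order=[1,0,2,5]; indeg=(0,0,0,1,0,0,0,0)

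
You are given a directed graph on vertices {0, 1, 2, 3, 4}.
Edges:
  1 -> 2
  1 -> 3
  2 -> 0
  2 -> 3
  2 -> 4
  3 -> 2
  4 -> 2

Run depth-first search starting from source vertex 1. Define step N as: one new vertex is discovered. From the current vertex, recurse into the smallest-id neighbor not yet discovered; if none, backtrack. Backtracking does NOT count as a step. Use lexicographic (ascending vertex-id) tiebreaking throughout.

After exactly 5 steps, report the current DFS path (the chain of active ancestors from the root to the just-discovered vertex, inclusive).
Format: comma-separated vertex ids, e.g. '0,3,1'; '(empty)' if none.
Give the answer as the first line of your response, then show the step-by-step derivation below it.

1,2,4

step 1: discover 1; path=1; order=1
step 2: discover 2; path=1>2; order=1,2
step 3: discover 0; path=1>2>0; order=1,2,0
step 4: discover 3; path=1>2>3; order=1,2,0,3
step 5: discover 4; path=1>2>4; order=1,2,0,3,4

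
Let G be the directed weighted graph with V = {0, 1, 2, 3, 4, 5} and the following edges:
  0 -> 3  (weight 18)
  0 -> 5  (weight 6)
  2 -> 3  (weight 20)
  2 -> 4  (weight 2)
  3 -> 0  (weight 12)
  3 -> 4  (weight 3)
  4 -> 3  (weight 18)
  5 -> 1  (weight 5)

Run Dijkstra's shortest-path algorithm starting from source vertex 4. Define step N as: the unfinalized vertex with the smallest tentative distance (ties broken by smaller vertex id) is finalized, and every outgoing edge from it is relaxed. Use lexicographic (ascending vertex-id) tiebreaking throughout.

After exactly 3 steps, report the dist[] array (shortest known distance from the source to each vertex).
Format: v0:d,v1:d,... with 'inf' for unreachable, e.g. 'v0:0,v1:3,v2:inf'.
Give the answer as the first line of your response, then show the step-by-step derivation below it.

v0:30,v1:inf,v2:inf,v3:18,v4:0,v5:36

step 1: dist = v0:inf,v1:inf,v2:inf,v3:18,v4:0,v5:inf
step 2: dist = v0:30,v1:inf,v2:inf,v3:18,v4:0,v5:inf
step 3: dist = v0:30,v1:inf,v2:inf,v3:18,v4:0,v5:36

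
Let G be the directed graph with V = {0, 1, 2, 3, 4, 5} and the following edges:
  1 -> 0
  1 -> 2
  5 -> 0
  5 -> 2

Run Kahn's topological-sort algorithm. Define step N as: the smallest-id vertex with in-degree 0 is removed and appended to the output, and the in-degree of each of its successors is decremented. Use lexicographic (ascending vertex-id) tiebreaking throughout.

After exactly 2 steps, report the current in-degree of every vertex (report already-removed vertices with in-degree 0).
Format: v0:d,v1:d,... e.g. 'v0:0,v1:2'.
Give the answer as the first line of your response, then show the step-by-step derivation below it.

v0:1,v1:0,v2:1,v3:0,v4:0,v5:0

step 1: output 1; order=[1]; indeg=(1,0,1,0,0,0)
step 2: output 3; order=[1,3]; indeg=(1,0,1,0,0,0)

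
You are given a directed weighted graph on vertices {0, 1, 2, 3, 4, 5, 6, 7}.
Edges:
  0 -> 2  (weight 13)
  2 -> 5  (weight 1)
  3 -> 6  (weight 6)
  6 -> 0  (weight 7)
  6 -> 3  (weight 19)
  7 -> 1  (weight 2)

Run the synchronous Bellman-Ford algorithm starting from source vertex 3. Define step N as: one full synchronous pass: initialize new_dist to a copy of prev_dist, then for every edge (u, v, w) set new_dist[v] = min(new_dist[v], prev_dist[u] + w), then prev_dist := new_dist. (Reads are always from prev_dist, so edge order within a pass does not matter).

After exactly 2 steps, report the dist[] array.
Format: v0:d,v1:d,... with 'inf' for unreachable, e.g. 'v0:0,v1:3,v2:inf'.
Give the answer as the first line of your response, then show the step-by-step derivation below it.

v0:13,v1:inf,v2:inf,v3:0,v4:inf,v5:inf,v6:6,v7:inf

step 1: dist = v0:inf,v1:inf,v2:inf,v3:0,v4:inf,v5:inf,v6:6,v7:inf
step 2: dist = v0:13,v1:inf,v2:inf,v3:0,v4:inf,v5:inf,v6:6,v7:inf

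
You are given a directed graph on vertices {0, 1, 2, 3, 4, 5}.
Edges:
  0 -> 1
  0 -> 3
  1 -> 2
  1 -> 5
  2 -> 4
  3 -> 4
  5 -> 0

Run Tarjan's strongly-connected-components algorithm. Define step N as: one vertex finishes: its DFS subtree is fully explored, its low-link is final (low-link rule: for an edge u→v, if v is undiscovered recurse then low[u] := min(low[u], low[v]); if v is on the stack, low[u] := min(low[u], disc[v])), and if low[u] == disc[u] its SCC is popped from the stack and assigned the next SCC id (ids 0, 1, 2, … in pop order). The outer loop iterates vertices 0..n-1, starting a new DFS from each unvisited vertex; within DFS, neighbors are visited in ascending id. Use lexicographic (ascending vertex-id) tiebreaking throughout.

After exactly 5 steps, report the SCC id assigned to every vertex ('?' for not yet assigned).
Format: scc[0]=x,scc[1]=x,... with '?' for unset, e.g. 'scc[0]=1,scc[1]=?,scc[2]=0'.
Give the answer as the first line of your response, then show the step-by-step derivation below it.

scc[0]=?,scc[1]=?,scc[2]=1,scc[3]=2,scc[4]=0,scc[5]=?

step 1: low=(low[0]=0,low[1]=1,low[2]=2,low[3]=?,low[4]=3,low[5]=?); scc=(scc[0]=?,scc[1]=?,scc[2]=?,scc[3]=?,scc[4]=0,scc[5]=?)
step 2: low=(low[0]=0,low[1]=1,low[2]=2,low[3]=?,low[4]=3,low[5]=?); scc=(scc[0]=?,scc[1]=?,scc[2]=1,scc[3]=?,scc[4]=0,scc[5]=?)
step 3: low=(low[0]=0,low[1]=1,low[2]=2,low[3]=?,low[4]=3,low[5]=0); scc=(scc[0]=?,scc[1]=?,scc[2]=1,scc[3]=?,scc[4]=0,scc[5]=?)
step 4: low=(low[0]=0,low[1]=0,low[2]=2,low[3]=?,low[4]=3,low[5]=0); scc=(scc[0]=?,scc[1]=?,scc[2]=1,scc[3]=?,scc[4]=0,scc[5]=?)
step 5: low=(low[0]=0,low[1]=0,low[2]=2,low[3]=5,low[4]=3,low[5]=0); scc=(scc[0]=?,scc[1]=?,scc[2]=1,scc[3]=2,scc[4]=0,scc[5]=?)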